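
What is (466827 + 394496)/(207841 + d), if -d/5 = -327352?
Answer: 861323/1844601 ≈ 0.46694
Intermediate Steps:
d = 1636760 (d = -5*(-327352) = 1636760)
(466827 + 394496)/(207841 + d) = (466827 + 394496)/(207841 + 1636760) = 861323/1844601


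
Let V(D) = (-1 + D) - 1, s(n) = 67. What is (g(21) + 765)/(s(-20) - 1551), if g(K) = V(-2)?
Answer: -761/1484 ≈ -0.51280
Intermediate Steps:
V(D) = -2 + D
g(K) = -4 (g(K) = -2 - 2 = -4)
(g(21) + 765)/(s(-20) - 1551) = (-4 + 765)/(67 - 1551) = 761/(-1484) = 761*(-1/1484) = -761/1484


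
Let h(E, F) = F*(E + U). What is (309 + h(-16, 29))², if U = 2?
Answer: 9409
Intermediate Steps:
h(E, F) = F*(2 + E) (h(E, F) = F*(E + 2) = F*(2 + E))
(309 + h(-16, 29))² = (309 + 29*(2 - 16))² = (309 + 29*(-14))² = (309 - 406)² = (-97)² = 9409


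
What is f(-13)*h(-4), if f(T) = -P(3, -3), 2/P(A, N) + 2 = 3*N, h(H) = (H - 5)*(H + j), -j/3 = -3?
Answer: -90/11 ≈ -8.1818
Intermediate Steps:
j = 9 (j = -3*(-3) = 9)
h(H) = (-5 + H)*(9 + H) (h(H) = (H - 5)*(H + 9) = (-5 + H)*(9 + H))
P(A, N) = 2/(-2 + 3*N)
f(T) = 2/11 (f(T) = -2/(-2 + 3*(-3)) = -2/(-2 - 9) = -2/(-11) = -2*(-1)/11 = -1*(-2/11) = 2/11)
f(-13)*h(-4) = 2*(-45 + (-4)² + 4*(-4))/11 = 2*(-45 + 16 - 16)/11 = (2/11)*(-45) = -90/11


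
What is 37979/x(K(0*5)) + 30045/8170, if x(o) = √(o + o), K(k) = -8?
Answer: 6009/1634 - 37979*I/4 ≈ 3.6775 - 9494.8*I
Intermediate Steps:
x(o) = √2*√o (x(o) = √(2*o) = √2*√o)
37979/x(K(0*5)) + 30045/8170 = 37979/((√2*√(-8))) + 30045/8170 = 37979/((√2*(2*I*√2))) + 30045*(1/8170) = 37979/((4*I)) + 6009/1634 = 37979*(-I/4) + 6009/1634 = -37979*I/4 + 6009/1634 = 6009/1634 - 37979*I/4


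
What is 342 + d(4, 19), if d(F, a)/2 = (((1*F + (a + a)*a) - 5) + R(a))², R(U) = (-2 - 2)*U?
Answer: 832392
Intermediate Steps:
R(U) = -4*U
d(F, a) = 2*(-5 + F - 4*a + 2*a²)² (d(F, a) = 2*(((1*F + (a + a)*a) - 5) - 4*a)² = 2*(((F + (2*a)*a) - 5) - 4*a)² = 2*(((F + 2*a²) - 5) - 4*a)² = 2*((-5 + F + 2*a²) - 4*a)² = 2*(-5 + F - 4*a + 2*a²)²)
342 + d(4, 19) = 342 + 2*(-5 + 4 - 4*19 + 2*19²)² = 342 + 2*(-5 + 4 - 76 + 2*361)² = 342 + 2*(-5 + 4 - 76 + 722)² = 342 + 2*645² = 342 + 2*416025 = 342 + 832050 = 832392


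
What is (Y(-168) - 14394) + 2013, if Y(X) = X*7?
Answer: -13557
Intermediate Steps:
Y(X) = 7*X
(Y(-168) - 14394) + 2013 = (7*(-168) - 14394) + 2013 = (-1176 - 14394) + 2013 = -15570 + 2013 = -13557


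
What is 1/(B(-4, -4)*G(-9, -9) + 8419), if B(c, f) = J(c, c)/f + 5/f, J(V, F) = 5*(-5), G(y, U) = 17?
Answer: 1/8504 ≈ 0.00011759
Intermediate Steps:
J(V, F) = -25
B(c, f) = -20/f (B(c, f) = -25/f + 5/f = -20/f)
1/(B(-4, -4)*G(-9, -9) + 8419) = 1/(-20/(-4)*17 + 8419) = 1/(-20*(-1/4)*17 + 8419) = 1/(5*17 + 8419) = 1/(85 + 8419) = 1/8504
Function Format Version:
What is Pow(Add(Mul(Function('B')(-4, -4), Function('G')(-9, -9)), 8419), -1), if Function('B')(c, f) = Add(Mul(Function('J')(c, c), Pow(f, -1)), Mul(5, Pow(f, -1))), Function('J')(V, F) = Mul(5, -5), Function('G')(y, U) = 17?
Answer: Rational(1, 8504) ≈ 0.00011759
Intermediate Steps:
Function('J')(V, F) = -25
Function('B')(c, f) = Mul(-20, Pow(f, -1)) (Function('B')(c, f) = Add(Mul(-25, Pow(f, -1)), Mul(5, Pow(f, -1))) = Mul(-20, Pow(f, -1)))
Pow(Add(Mul(Function('B')(-4, -4), Function('G')(-9, -9)), 8419), -1) = Pow(Add(Mul(Mul(-20, Pow(-4, -1)), 17), 8419), -1) = Pow(Add(Mul(Mul(-20, Rational(-1, 4)), 17), 8419), -1) = Pow(Add(Mul(5, 17), 8419), -1) = Pow(Add(85, 8419), -1) = Pow(8504, -1) = Rational(1, 8504)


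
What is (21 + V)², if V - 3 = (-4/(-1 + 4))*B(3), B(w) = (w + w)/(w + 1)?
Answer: 484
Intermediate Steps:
B(w) = 2*w/(1 + w) (B(w) = (2*w)/(1 + w) = 2*w/(1 + w))
V = 1 (V = 3 + (-4/(-1 + 4))*(2*3/(1 + 3)) = 3 + (-4/3)*(2*3/4) = 3 + ((⅓)*(-4))*(2*3*(¼)) = 3 - 4/3*3/2 = 3 - 2 = 1)
(21 + V)² = (21 + 1)² = 22² = 484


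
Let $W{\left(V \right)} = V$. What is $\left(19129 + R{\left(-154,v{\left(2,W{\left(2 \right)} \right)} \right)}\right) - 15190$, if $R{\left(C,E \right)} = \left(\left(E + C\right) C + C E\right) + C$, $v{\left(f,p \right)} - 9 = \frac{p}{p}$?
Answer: $24421$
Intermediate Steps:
$v{\left(f,p \right)} = 10$ ($v{\left(f,p \right)} = 9 + \frac{p}{p} = 9 + 1 = 10$)
$R{\left(C,E \right)} = C + C E + C \left(C + E\right)$ ($R{\left(C,E \right)} = \left(\left(C + E\right) C + C E\right) + C = \left(C \left(C + E\right) + C E\right) + C = \left(C E + C \left(C + E\right)\right) + C = C + C E + C \left(C + E\right)$)
$\left(19129 + R{\left(-154,v{\left(2,W{\left(2 \right)} \right)} \right)}\right) - 15190 = \left(19129 - 154 \left(1 - 154 + 2 \cdot 10\right)\right) - 15190 = \left(19129 - 154 \left(1 - 154 + 20\right)\right) - 15190 = \left(19129 - -20482\right) - 15190 = \left(19129 + 20482\right) - 15190 = 39611 - 15190 = 24421$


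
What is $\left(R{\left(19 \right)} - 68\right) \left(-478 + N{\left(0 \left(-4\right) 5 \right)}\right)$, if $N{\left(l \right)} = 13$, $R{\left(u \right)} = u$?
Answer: $22785$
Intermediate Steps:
$\left(R{\left(19 \right)} - 68\right) \left(-478 + N{\left(0 \left(-4\right) 5 \right)}\right) = \left(19 - 68\right) \left(-478 + 13\right) = \left(-49\right) \left(-465\right) = 22785$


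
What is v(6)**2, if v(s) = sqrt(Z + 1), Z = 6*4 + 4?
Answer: 29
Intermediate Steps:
Z = 28 (Z = 24 + 4 = 28)
v(s) = sqrt(29) (v(s) = sqrt(28 + 1) = sqrt(29))
v(6)**2 = (sqrt(29))**2 = 29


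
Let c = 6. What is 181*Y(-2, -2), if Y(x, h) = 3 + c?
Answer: 1629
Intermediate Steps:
Y(x, h) = 9 (Y(x, h) = 3 + 6 = 9)
181*Y(-2, -2) = 181*9 = 1629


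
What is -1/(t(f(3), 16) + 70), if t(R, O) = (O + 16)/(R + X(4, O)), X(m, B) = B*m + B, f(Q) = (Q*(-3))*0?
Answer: -5/352 ≈ -0.014205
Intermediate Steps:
f(Q) = 0 (f(Q) = -3*Q*0 = 0)
X(m, B) = B + B*m
t(R, O) = (16 + O)/(R + 5*O) (t(R, O) = (O + 16)/(R + O*(1 + 4)) = (16 + O)/(R + O*5) = (16 + O)/(R + 5*O))
-1/(t(f(3), 16) + 70) = -1/((16 + 16)/(0 + 5*16) + 70) = -1/(32/(0 + 80) + 70) = -1/(32/80 + 70) = -1/((1/80)*32 + 70) = -1/(2/5 + 70) = -1/352/5 = -1*5/352 = -5/352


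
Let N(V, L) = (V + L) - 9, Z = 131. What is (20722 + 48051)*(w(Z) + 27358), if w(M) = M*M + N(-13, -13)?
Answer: 3059298132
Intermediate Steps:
N(V, L) = -9 + L + V (N(V, L) = (L + V) - 9 = -9 + L + V)
w(M) = -35 + M² (w(M) = M*M + (-9 - 13 - 13) = M² - 35 = -35 + M²)
(20722 + 48051)*(w(Z) + 27358) = (20722 + 48051)*((-35 + 131²) + 27358) = 68773*((-35 + 17161) + 27358) = 68773*(17126 + 27358) = 68773*44484 = 3059298132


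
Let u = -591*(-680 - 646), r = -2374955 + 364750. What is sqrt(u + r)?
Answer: I*sqrt(1226539) ≈ 1107.5*I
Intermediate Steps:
r = -2010205
u = 783666 (u = -591*(-1326) = 783666)
sqrt(u + r) = sqrt(783666 - 2010205) = sqrt(-1226539) = I*sqrt(1226539)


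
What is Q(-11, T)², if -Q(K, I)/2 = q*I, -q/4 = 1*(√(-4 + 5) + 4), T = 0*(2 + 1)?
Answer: 0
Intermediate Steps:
T = 0 (T = 0*3 = 0)
q = -20 (q = -4*(√(-4 + 5) + 4) = -4*(√1 + 4) = -4*(1 + 4) = -4*5 = -20)
Q(K, I) = 40*I (Q(K, I) = -(-40)*I = 40*I)
Q(-11, T)² = (40*0)² = 0² = 0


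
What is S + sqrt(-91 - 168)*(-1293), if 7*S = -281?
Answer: -281/7 - 1293*I*sqrt(259) ≈ -40.143 - 20809.0*I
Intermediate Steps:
S = -281/7 (S = (1/7)*(-281) = -281/7 ≈ -40.143)
S + sqrt(-91 - 168)*(-1293) = -281/7 + sqrt(-91 - 168)*(-1293) = -281/7 + sqrt(-259)*(-1293) = -281/7 + (I*sqrt(259))*(-1293) = -281/7 - 1293*I*sqrt(259)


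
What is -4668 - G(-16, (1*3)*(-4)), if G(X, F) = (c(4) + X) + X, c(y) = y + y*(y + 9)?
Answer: -4692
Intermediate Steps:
c(y) = y + y*(9 + y)
G(X, F) = 56 + 2*X (G(X, F) = (4*(10 + 4) + X) + X = (4*14 + X) + X = (56 + X) + X = 56 + 2*X)
-4668 - G(-16, (1*3)*(-4)) = -4668 - (56 + 2*(-16)) = -4668 - (56 - 32) = -4668 - 1*24 = -4668 - 24 = -4692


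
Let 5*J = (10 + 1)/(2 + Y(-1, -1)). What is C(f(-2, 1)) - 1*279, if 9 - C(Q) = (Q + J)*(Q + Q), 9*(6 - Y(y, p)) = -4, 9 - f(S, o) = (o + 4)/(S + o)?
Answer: -63583/95 ≈ -669.29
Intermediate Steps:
f(S, o) = 9 - (4 + o)/(S + o) (f(S, o) = 9 - (o + 4)/(S + o) = 9 - (4 + o)/(S + o))
Y(y, p) = 58/9 (Y(y, p) = 6 - 1/9*(-4) = 6 + 4/9 = 58/9)
J = 99/380 (J = ((10 + 1)/(2 + 58/9))/5 = (11/(76/9))/5 = (11*(9/76))/5 = (1/5)*(99/76) = 99/380 ≈ 0.26053)
C(Q) = 9 - 2*Q*(99/380 + Q) (C(Q) = 9 - (Q + 99/380)*(Q + Q) = 9 - (99/380 + Q)*2*Q = 9 - 2*Q*(99/380 + Q))
C(f(-2, 1)) - 1*279 = (9 - 2*(-4 + 8*1 + 9*(-2))**2/(-2 + 1)**2 - 99*(-4 + 8*1 + 9*(-2))/(190*(-2 + 1))) - 1*279 = (9 - 2*(-4 + 8 - 18)**2 - 99*(-4 + 8 - 18)/(190*(-1))) - 279 = (9 - 2*(-1*(-14))**2 - (-99)*(-14)/190) - 279 = (9 - 2*14**2 - 99/190*14) - 279 = (9 - 2*196 - 693/95) - 279 = (9 - 392 - 693/95) - 279 = -37078/95 - 279 = -63583/95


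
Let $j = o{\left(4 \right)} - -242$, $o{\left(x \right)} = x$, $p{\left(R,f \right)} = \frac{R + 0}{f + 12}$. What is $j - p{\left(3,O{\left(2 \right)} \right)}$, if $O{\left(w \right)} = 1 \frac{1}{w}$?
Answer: $\frac{6144}{25} \approx 245.76$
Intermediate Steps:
$O{\left(w \right)} = \frac{1}{w}$
$p{\left(R,f \right)} = \frac{R}{12 + f}$
$j = 246$ ($j = 4 - -242 = 4 + 242 = 246$)
$j - p{\left(3,O{\left(2 \right)} \right)} = 246 - \frac{3}{12 + \frac{1}{2}} = 246 - \frac{3}{\frac{25}{2}} = 246 - 3 \cdot \frac{2}{25} = 246 - \frac{6}{25} = \frac{6144}{25}$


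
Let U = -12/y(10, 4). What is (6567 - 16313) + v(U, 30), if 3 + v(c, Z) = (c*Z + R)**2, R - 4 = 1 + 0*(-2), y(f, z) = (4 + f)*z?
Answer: -477601/49 ≈ -9747.0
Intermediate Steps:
y(f, z) = z*(4 + f)
R = 5 (R = 4 + (1 + 0*(-2)) = 4 + (1 + 0) = 4 + 1 = 5)
U = -3/14 (U = -12*1/(4*(4 + 10)) = -12/(4*14) = -12/56 = -12*1/56 = -3/14 ≈ -0.21429)
v(c, Z) = -3 + (5 + Z*c)**2 (v(c, Z) = -3 + (c*Z + 5)**2 = -3 + (Z*c + 5)**2 = -3 + (5 + Z*c)**2)
(6567 - 16313) + v(U, 30) = (6567 - 16313) + (-3 + (5 + 30*(-3/14))**2) = -9746 + (-3 + (5 - 45/7)**2) = -9746 + (-3 + (-10/7)**2) = -9746 + (-3 + 100/49) = -9746 - 47/49 = -477601/49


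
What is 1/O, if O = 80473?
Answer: 1/80473 ≈ 1.2427e-5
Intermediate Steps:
1/O = 1/80473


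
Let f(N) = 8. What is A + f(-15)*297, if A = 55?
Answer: 2431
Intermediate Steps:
A + f(-15)*297 = 55 + 8*297 = 55 + 2376 = 2431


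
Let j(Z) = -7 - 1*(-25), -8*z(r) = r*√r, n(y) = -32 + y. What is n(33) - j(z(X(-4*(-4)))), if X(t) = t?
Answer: -17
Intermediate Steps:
z(r) = -r^(3/2)/8 (z(r) = -r*√r/8 = -r^(3/2)/8)
j(Z) = 18 (j(Z) = -7 + 25 = 18)
n(33) - j(z(X(-4*(-4)))) = (-32 + 33) - 1*18 = 1 - 18 = -17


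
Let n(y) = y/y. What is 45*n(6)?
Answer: 45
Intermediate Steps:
n(y) = 1
45*n(6) = 45*1 = 45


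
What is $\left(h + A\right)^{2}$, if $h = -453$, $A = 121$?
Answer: $110224$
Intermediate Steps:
$\left(h + A\right)^{2} = \left(-453 + 121\right)^{2} = \left(-332\right)^{2} = 110224$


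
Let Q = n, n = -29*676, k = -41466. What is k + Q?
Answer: -61070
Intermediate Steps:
n = -19604
Q = -19604
k + Q = -41466 - 19604 = -61070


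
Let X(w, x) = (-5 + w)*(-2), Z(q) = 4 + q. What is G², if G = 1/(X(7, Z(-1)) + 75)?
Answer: 1/5041 ≈ 0.00019837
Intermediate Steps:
X(w, x) = 10 - 2*w
G = 1/71 (G = 1/((10 - 2*7) + 75) = 1/((10 - 14) + 75) = 1/(-4 + 75) = 1/71 ≈ 0.014085)
G² = (1/71)² = 1/5041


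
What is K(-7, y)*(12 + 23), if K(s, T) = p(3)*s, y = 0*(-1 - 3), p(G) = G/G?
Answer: -245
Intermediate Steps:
p(G) = 1
y = 0 (y = 0*(-4) = 0)
K(s, T) = s (K(s, T) = 1*s = s)
K(-7, y)*(12 + 23) = -7*(12 + 23) = -7*35 = -245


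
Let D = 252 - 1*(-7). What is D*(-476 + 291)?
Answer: -47915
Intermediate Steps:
D = 259 (D = 252 + 7 = 259)
D*(-476 + 291) = 259*(-476 + 291) = 259*(-185) = -47915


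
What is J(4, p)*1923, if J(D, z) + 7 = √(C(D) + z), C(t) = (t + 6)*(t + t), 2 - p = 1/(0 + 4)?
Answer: -13461 + 1923*√327/2 ≈ 3925.9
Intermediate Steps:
p = 7/4 (p = 2 - 1/(0 + 4) = 2 - 1/4 = 2 - 1*¼ = 2 - ¼ = 7/4 ≈ 1.7500)
C(t) = 2*t*(6 + t) (C(t) = (6 + t)*(2*t) = 2*t*(6 + t))
J(D, z) = -7 + √(z + 2*D*(6 + D)) (J(D, z) = -7 + √(2*D*(6 + D) + z) = -7 + √(z + 2*D*(6 + D)))
J(4, p)*1923 = (-7 + √(7/4 + 2*4*(6 + 4)))*1923 = (-7 + √(7/4 + 2*4*10))*1923 = (-7 + √(7/4 + 80))*1923 = (-7 + √(327/4))*1923 = (-7 + √327/2)*1923 = -13461 + 1923*√327/2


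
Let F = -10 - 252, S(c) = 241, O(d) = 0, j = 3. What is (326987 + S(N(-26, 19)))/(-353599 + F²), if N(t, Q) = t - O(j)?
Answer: -9916/8635 ≈ -1.1483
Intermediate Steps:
N(t, Q) = t (N(t, Q) = t - 1*0 = t + 0 = t)
F = -262
(326987 + S(N(-26, 19)))/(-353599 + F²) = (326987 + 241)/(-353599 + (-262)²) = 327228/(-353599 + 68644) = 327228/(-284955) = 327228*(-1/284955) = -9916/8635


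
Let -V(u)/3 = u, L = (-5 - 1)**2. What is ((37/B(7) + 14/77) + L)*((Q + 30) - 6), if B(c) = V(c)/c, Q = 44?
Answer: 53516/33 ≈ 1621.7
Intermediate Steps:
L = 36 (L = (-6)**2 = 36)
V(u) = -3*u
B(c) = -3 (B(c) = (-3*c)/c = -3)
((37/B(7) + 14/77) + L)*((Q + 30) - 6) = ((37/(-3) + 14/77) + 36)*((44 + 30) - 6) = ((37*(-1/3) + 14*(1/77)) + 36)*(74 - 6) = ((-37/3 + 2/11) + 36)*68 = (-401/33 + 36)*68 = (787/33)*68 = 53516/33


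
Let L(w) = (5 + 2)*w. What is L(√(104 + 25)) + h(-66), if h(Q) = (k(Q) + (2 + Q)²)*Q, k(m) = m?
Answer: -265980 + 7*√129 ≈ -2.6590e+5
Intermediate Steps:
h(Q) = Q*(Q + (2 + Q)²) (h(Q) = (Q + (2 + Q)²)*Q = Q*(Q + (2 + Q)²))
L(w) = 7*w
L(√(104 + 25)) + h(-66) = 7*√(104 + 25) - 66*(-66 + (2 - 66)²) = 7*√129 - 66*(-66 + (-64)²) = 7*√129 - 66*(-66 + 4096) = 7*√129 - 66*4030 = 7*√129 - 265980 = -265980 + 7*√129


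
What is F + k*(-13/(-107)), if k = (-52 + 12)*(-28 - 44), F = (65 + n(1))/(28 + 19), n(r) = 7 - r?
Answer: 1767277/5029 ≈ 351.42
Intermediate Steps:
F = 71/47 (F = (65 + (7 - 1*1))/(28 + 19) = (65 + (7 - 1))/47 = (65 + 6)*(1/47) = 71*(1/47) = 71/47 ≈ 1.5106)
k = 2880 (k = -40*(-72) = 2880)
F + k*(-13/(-107)) = 71/47 + 2880*(-13/(-107)) = 71/47 + 2880*(-13*(-1/107)) = 71/47 + 2880*(13/107) = 71/47 + 37440/107 = 1767277/5029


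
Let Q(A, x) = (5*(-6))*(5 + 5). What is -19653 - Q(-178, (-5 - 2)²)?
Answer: -19353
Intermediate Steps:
Q(A, x) = -300 (Q(A, x) = -30*10 = -300)
-19653 - Q(-178, (-5 - 2)²) = -19653 - 1*(-300) = -19653 + 300 = -19353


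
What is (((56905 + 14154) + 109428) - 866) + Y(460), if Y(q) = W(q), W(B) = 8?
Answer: 179629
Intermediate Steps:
Y(q) = 8
(((56905 + 14154) + 109428) - 866) + Y(460) = (((56905 + 14154) + 109428) - 866) + 8 = ((71059 + 109428) - 866) + 8 = (180487 - 866) + 8 = 179621 + 8 = 179629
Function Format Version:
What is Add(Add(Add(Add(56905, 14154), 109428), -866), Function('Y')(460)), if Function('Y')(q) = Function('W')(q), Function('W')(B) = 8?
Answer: 179629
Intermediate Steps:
Function('Y')(q) = 8
Add(Add(Add(Add(56905, 14154), 109428), -866), Function('Y')(460)) = Add(Add(Add(Add(56905, 14154), 109428), -866), 8) = Add(Add(Add(71059, 109428), -866), 8) = Add(Add(180487, -866), 8) = Add(179621, 8) = 179629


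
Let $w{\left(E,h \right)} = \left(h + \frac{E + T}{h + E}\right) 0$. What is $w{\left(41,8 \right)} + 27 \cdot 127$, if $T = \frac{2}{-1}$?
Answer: $3429$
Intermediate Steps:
$T = -2$ ($T = 2 \left(-1\right) = -2$)
$w{\left(E,h \right)} = 0$ ($w{\left(E,h \right)} = \left(h + \frac{E - 2}{h + E}\right) 0 = \left(h + \frac{-2 + E}{E + h}\right) 0 = 0$)
$w{\left(41,8 \right)} + 27 \cdot 127 = 0 + 27 \cdot 127 = 0 + 3429 = 3429$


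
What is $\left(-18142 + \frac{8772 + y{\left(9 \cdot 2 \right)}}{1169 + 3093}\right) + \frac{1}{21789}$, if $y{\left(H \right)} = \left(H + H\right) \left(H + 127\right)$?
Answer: $- \frac{842223419003}{46432359} \approx -18139.0$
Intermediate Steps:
$y{\left(H \right)} = 2 H \left(127 + H\right)$
$\left(-18142 + \frac{8772 + y{\left(9 \cdot 2 \right)}}{1169 + 3093}\right) + \frac{1}{21789} = \left(-18142 + \frac{8772 + 2 \cdot 9 \cdot 2 \left(127 + 9 \cdot 2\right)}{1169 + 3093}\right) + \frac{1}{21789} = \left(-18142 + \frac{8772 + 2 \cdot 18 \left(127 + 18\right)}{4262}\right) + \frac{1}{21789} = \left(-18142 + \left(8772 + 2 \cdot 18 \cdot 145\right) \frac{1}{4262}\right) + \frac{1}{21789} = \left(-18142 + \left(8772 + 5220\right) \frac{1}{4262}\right) + \frac{1}{21789} = \left(-18142 + 13992 \cdot \frac{1}{4262}\right) + \frac{1}{21789} = \left(-18142 + \frac{6996}{2131}\right) + \frac{1}{21789} = - \frac{38653606}{2131} + \frac{1}{21789} = - \frac{842223419003}{46432359}$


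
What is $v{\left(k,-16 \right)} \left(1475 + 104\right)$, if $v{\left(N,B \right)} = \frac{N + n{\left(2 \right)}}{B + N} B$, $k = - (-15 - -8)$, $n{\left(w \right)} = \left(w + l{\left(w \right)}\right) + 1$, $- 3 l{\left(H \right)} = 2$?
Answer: $\frac{707392}{27} \approx 26200.0$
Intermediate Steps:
$l{\left(H \right)} = - \frac{2}{3}$ ($l{\left(H \right)} = \left(- \frac{1}{3}\right) 2 = - \frac{2}{3}$)
$n{\left(w \right)} = \frac{1}{3} + w$ ($n{\left(w \right)} = \left(w - \frac{2}{3}\right) + 1 = \left(- \frac{2}{3} + w\right) + 1 = \frac{1}{3} + w$)
$k = 7$ ($k = - (-15 + 8) = \left(-1\right) \left(-7\right) = 7$)
$v{\left(N,B \right)} = \frac{B \left(\frac{7}{3} + N\right)}{B + N}$ ($v{\left(N,B \right)} = \frac{N + \left(\frac{1}{3} + 2\right)}{B + N} B = \frac{N + \frac{7}{3}}{B + N} B = \frac{\frac{7}{3} + N}{B + N} B = \frac{B \left(\frac{7}{3} + N\right)}{B + N}$)
$v{\left(k,-16 \right)} \left(1475 + 104\right) = \frac{1}{3} \left(-16\right) \frac{1}{-16 + 7} \left(7 + 3 \cdot 7\right) \left(1475 + 104\right) = \frac{1}{3} \left(-16\right) \frac{1}{-9} \left(7 + 21\right) 1579 = \frac{1}{3} \left(-16\right) \left(- \frac{1}{9}\right) 28 \cdot 1579 = \frac{448}{27} \cdot 1579 = \frac{707392}{27}$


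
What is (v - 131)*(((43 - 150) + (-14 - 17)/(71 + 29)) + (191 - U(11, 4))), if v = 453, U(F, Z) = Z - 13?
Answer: 1492309/50 ≈ 29846.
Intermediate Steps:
U(F, Z) = -13 + Z
(v - 131)*(((43 - 150) + (-14 - 17)/(71 + 29)) + (191 - U(11, 4))) = (453 - 131)*(((43 - 150) + (-14 - 17)/(71 + 29)) + (191 - (-13 + 4))) = 322*((-107 - 31/100) + (191 - 1*(-9))) = 322*((-107 - 31*1/100) + (191 + 9)) = 322*((-107 - 31/100) + 200) = 322*(-10731/100 + 200) = 322*(9269/100) = 1492309/50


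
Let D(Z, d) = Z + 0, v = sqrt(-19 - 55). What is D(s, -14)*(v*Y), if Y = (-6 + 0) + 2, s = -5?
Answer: 20*I*sqrt(74) ≈ 172.05*I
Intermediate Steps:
v = I*sqrt(74) (v = sqrt(-74) = I*sqrt(74) ≈ 8.6023*I)
D(Z, d) = Z
Y = -4 (Y = -6 + 2 = -4)
D(s, -14)*(v*Y) = -5*I*sqrt(74)*(-4) = -(-20)*I*sqrt(74) = 20*I*sqrt(74)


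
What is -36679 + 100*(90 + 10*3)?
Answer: -24679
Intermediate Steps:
-36679 + 100*(90 + 10*3) = -36679 + 100*(90 + 30) = -36679 + 100*120 = -36679 + 12000 = -24679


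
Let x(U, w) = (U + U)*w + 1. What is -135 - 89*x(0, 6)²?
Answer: -224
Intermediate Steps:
x(U, w) = 1 + 2*U*w (x(U, w) = (2*U)*w + 1 = 2*U*w + 1 = 1 + 2*U*w)
-135 - 89*x(0, 6)² = -135 - 89*(1 + 2*0*6)² = -135 - 89*(1 + 0)² = -135 - 89*1² = -135 - 89*1 = -135 - 89 = -224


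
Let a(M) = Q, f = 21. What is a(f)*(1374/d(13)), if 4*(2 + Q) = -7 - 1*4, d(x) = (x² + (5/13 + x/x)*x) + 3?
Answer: -687/20 ≈ -34.350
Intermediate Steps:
d(x) = 3 + x² + 18*x/13 (d(x) = (x² + (5*(1/13) + 1)*x) + 3 = (x² + (5/13 + 1)*x) + 3 = (x² + 18*x/13) + 3 = 3 + x² + 18*x/13)
Q = -19/4 (Q = -2 + (-7 - 1*4)/4 = -2 + (-7 - 4)/4 = -2 + (¼)*(-11) = -2 - 11/4 = -19/4 ≈ -4.7500)
a(M) = -19/4
a(f)*(1374/d(13)) = -13053/(2*(3 + 13² + (18/13)*13)) = -13053/(2*(3 + 169 + 18)) = -13053/(2*190) = -19/4*687/95 = -687/20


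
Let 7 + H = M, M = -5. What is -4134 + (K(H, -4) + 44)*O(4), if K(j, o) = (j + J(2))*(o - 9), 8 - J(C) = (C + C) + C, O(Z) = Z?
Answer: -3438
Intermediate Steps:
J(C) = 8 - 3*C (J(C) = 8 - ((C + C) + C) = 8 - (2*C + C) = 8 - 3*C)
H = -12 (H = -7 - 5 = -12)
K(j, o) = (-9 + o)*(2 + j) (K(j, o) = (j + (8 - 3*2))*(o - 9) = (j + (8 - 6))*(-9 + o) = (j + 2)*(-9 + o) = (2 + j)*(-9 + o) = (-9 + o)*(2 + j))
-4134 + (K(H, -4) + 44)*O(4) = -4134 + ((-18 - 9*(-12) + 2*(-4) - 12*(-4)) + 44)*4 = -4134 + ((-18 + 108 - 8 + 48) + 44)*4 = -4134 + (130 + 44)*4 = -4134 + 174*4 = -4134 + 696 = -3438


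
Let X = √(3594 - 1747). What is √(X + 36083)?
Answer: √(36083 + √1847) ≈ 190.07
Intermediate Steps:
X = √1847 ≈ 42.977
√(X + 36083) = √(√1847 + 36083) = √(36083 + √1847)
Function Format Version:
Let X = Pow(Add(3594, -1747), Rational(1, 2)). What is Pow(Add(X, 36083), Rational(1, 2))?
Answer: Pow(Add(36083, Pow(1847, Rational(1, 2))), Rational(1, 2)) ≈ 190.07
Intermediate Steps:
X = Pow(1847, Rational(1, 2)) ≈ 42.977
Pow(Add(X, 36083), Rational(1, 2)) = Pow(Add(Pow(1847, Rational(1, 2)), 36083), Rational(1, 2)) = Pow(Add(36083, Pow(1847, Rational(1, 2))), Rational(1, 2))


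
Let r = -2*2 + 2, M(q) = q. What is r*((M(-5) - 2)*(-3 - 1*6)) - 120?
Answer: -246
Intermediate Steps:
r = -2 (r = -4 + 2 = -2)
r*((M(-5) - 2)*(-3 - 1*6)) - 120 = -2*(-5 - 2)*(-3 - 1*6) - 120 = -(-14)*(-3 - 6) - 120 = -(-14)*(-9) - 120 = -2*63 - 120 = -126 - 120 = -246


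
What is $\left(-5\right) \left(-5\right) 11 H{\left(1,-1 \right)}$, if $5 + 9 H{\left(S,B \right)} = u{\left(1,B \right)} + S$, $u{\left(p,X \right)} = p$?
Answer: $- \frac{275}{3} \approx -91.667$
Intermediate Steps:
$H{\left(S,B \right)} = - \frac{4}{9} + \frac{S}{9}$ ($H{\left(S,B \right)} = - \frac{5}{9} + \frac{1 + S}{9} = - \frac{5}{9} + \left(\frac{1}{9} + \frac{S}{9}\right) = - \frac{4}{9} + \frac{S}{9}$)
$\left(-5\right) \left(-5\right) 11 H{\left(1,-1 \right)} = \left(-5\right) \left(-5\right) 11 \left(- \frac{4}{9} + \frac{1}{9} \cdot 1\right) = 25 \cdot 11 \left(- \frac{4}{9} + \frac{1}{9}\right) = 275 \left(- \frac{1}{3}\right) = - \frac{275}{3}$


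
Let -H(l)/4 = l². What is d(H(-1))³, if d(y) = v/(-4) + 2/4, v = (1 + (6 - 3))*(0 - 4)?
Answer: 729/8 ≈ 91.125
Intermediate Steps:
v = -16 (v = (1 + 3)*(-4) = 4*(-4) = -16)
H(l) = -4*l²
d(y) = 9/2 (d(y) = -16/(-4) + 2/4 = -16*(-¼) + 2*(¼) = 4 + ½ = 9/2)
d(H(-1))³ = (9/2)³ = 729/8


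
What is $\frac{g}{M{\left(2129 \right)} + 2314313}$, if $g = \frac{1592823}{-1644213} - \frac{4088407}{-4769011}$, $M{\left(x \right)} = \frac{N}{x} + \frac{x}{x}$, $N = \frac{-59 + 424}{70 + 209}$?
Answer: $- \frac{173045114998267914}{3593083371894230968920959} \approx -4.8161 \cdot 10^{-8}$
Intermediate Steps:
$N = \frac{365}{279} \approx 1.3082$
$M{\left(x \right)} = 1 + \frac{365}{279 x}$ ($M{\left(x \right)} = \frac{365}{279 x} + \frac{x}{x} = \frac{365}{279 x} + 1 = 1 + \frac{365}{279 x}$)
$g = - \frac{291326156454}{2613756627781}$ ($g = 1592823 \left(- \frac{1}{1644213}\right) - - \frac{4088407}{4769011} = - \frac{530941}{548071} + \frac{4088407}{4769011} = - \frac{291326156454}{2613756627781} \approx -0.11146$)
$\frac{g}{M{\left(2129 \right)} + 2314313} = - \frac{291326156454}{2613756627781 \left(\frac{\frac{365}{279} + 2129}{2129} + 2314313\right)} = - \frac{291326156454}{2613756627781 \left(\frac{1}{2129} \cdot \frac{594356}{279} + 2314313\right)} = - \frac{291326156454}{2613756627781 \left(\frac{594356}{593991} + 2314313\right)} = - \frac{291326156454}{2613756627781 \cdot \frac{1374681687539}{593991}} = \left(- \frac{291326156454}{2613756627781}\right) \frac{593991}{1374681687539} = - \frac{173045114998267914}{3593083371894230968920959}$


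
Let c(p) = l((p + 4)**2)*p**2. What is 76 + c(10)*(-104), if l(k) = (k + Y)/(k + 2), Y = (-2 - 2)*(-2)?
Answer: -351092/33 ≈ -10639.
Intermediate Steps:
Y = 8 (Y = -4*(-2) = 8)
l(k) = (8 + k)/(2 + k) (l(k) = (k + 8)/(k + 2) = (8 + k)/(2 + k))
c(p) = p**2*(8 + (4 + p)**2)/(2 + (4 + p)**2) (c(p) = ((8 + (p + 4)**2)/(2 + (p + 4)**2))*p**2 = ((8 + (4 + p)**2)/(2 + (4 + p)**2))*p**2 = p**2*(8 + (4 + p)**2)/(2 + (4 + p)**2))
76 + c(10)*(-104) = 76 + (10**2*(8 + (4 + 10)**2)/(2 + (4 + 10)**2))*(-104) = 76 + (100*(8 + 14**2)/(2 + 14**2))*(-104) = 76 + (100*(8 + 196)/(2 + 196))*(-104) = 76 + (100*204/198)*(-104) = 76 + (100*(1/198)*204)*(-104) = 76 + (3400/33)*(-104) = 76 - 353600/33 = -351092/33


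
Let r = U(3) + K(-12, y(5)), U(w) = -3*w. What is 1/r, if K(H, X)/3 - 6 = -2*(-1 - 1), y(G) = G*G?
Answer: 1/21 ≈ 0.047619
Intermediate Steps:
y(G) = G**2
K(H, X) = 30 (K(H, X) = 18 + 3*(-2*(-1 - 1)) = 18 + 3*(-2*(-2)) = 18 + 3*4 = 18 + 12 = 30)
r = 21 (r = -3*3 + 30 = -9 + 30 = 21)
1/r = 1/21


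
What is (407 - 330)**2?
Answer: 5929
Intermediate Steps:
(407 - 330)**2 = 77**2 = 5929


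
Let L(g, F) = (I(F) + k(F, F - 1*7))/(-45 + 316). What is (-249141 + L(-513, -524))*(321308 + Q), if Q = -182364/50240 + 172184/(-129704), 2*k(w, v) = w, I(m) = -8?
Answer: -4417576623876514888437/55185160880 ≈ -8.0050e+10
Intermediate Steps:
k(w, v) = w/2
Q = -1009495763/203635280 (Q = -182364*1/50240 + 172184*(-1/129704) = -45591/12560 - 21523/16213 = -1009495763/203635280 ≈ -4.9574)
L(g, F) = -8/271 + F/542 (L(g, F) = (-8 + F/2)/(-45 + 316) = (-8 + F/2)/271 = (-8 + F/2)*(1/271) = -8/271 + F/542)
(-249141 + L(-513, -524))*(321308 + Q) = (-249141 + (-8/271 + (1/542)*(-524)))*(321308 - 1009495763/203635280) = (-249141 + (-8/271 - 262/271))*(65428635050477/203635280) = (-249141 - 270/271)*(65428635050477/203635280) = -67517481/271*65428635050477/203635280 = -4417576623876514888437/55185160880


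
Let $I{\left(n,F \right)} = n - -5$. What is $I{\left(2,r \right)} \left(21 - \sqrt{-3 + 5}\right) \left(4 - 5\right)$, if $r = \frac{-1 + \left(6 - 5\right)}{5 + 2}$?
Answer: $-147 + 7 \sqrt{2} \approx -137.1$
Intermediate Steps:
$r = 0$ ($r = \frac{-1 + 1}{7} = 0 \cdot \frac{1}{7} = 0$)
$I{\left(n,F \right)} = 5 + n$ ($I{\left(n,F \right)} = n + 5 = 5 + n$)
$I{\left(2,r \right)} \left(21 - \sqrt{-3 + 5}\right) \left(4 - 5\right) = \left(5 + 2\right) \left(21 - \sqrt{-3 + 5}\right) \left(4 - 5\right) = 7 \left(21 - \sqrt{2}\right) \left(4 - 5\right) = \left(147 - 7 \sqrt{2}\right) \left(-1\right) = -147 + 7 \sqrt{2}$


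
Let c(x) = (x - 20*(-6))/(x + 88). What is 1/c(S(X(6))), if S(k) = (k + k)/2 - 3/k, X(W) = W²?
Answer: 1487/1871 ≈ 0.79476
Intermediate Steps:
S(k) = k - 3/k (S(k) = (2*k)*(½) - 3/k = k - 3/k)
c(x) = (120 + x)/(88 + x) (c(x) = (x + 120)/(88 + x) = (120 + x)/(88 + x))
1/c(S(X(6))) = 1/((120 + (6² - 3/(6²)))/(88 + (6² - 3/(6²)))) = 1/((120 + (36 - 3/36))/(88 + (36 - 3/36))) = 1/((120 + (36 - 3*1/36))/(88 + (36 - 3*1/36))) = 1/((120 + (36 - 1/12))/(88 + (36 - 1/12))) = 1/((120 + 431/12)/(88 + 431/12)) = 1/((1871/12)/(1487/12)) = 1/((12/1487)*(1871/12)) = 1/(1871/1487) = 1487/1871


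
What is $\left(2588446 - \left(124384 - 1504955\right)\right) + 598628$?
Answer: $4567645$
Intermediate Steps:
$\left(2588446 - \left(124384 - 1504955\right)\right) + 598628 = \left(2588446 - -1380571\right) + 598628 = \left(2588446 + 1380571\right) + 598628 = 3969017 + 598628 = 4567645$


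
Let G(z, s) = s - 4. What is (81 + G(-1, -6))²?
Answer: 5041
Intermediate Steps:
G(z, s) = -4 + s
(81 + G(-1, -6))² = (81 + (-4 - 6))² = (81 - 10)² = 71² = 5041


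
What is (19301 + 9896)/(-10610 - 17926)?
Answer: -29197/28536 ≈ -1.0232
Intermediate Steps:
(19301 + 9896)/(-10610 - 17926) = 29197/(-28536) = 29197*(-1/28536) = -29197/28536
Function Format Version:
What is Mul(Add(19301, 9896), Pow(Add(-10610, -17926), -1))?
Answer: Rational(-29197, 28536) ≈ -1.0232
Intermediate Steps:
Mul(Add(19301, 9896), Pow(Add(-10610, -17926), -1)) = Mul(29197, Pow(-28536, -1)) = Mul(29197, Rational(-1, 28536)) = Rational(-29197, 28536)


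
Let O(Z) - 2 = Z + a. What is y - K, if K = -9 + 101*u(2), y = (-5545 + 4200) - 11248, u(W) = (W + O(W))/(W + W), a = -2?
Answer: -12685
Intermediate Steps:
O(Z) = Z (O(Z) = 2 + (Z - 2) = 2 + (-2 + Z) = Z)
u(W) = 1 (u(W) = (W + W)/(W + W) = (2*W)/((2*W)) = (2*W)*(1/(2*W)) = 1)
y = -12593 (y = -1345 - 11248 = -12593)
K = 92 (K = -9 + 101*1 = -9 + 101 = 92)
y - K = -12593 - 1*92 = -12593 - 92 = -12685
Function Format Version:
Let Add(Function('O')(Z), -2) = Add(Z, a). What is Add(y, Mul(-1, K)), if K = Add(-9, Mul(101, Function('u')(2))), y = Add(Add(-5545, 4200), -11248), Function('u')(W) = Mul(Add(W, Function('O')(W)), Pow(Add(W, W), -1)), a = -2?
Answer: -12685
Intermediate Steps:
Function('O')(Z) = Z (Function('O')(Z) = Add(2, Add(Z, -2)) = Add(2, Add(-2, Z)) = Z)
Function('u')(W) = 1 (Function('u')(W) = Mul(Add(W, W), Pow(Add(W, W), -1)) = Mul(Mul(2, W), Pow(Mul(2, W), -1)) = Mul(Mul(2, W), Mul(Rational(1, 2), Pow(W, -1))) = 1)
y = -12593 (y = Add(-1345, -11248) = -12593)
K = 92 (K = Add(-9, Mul(101, 1)) = Add(-9, 101) = 92)
Add(y, Mul(-1, K)) = Add(-12593, Mul(-1, 92)) = Add(-12593, -92) = -12685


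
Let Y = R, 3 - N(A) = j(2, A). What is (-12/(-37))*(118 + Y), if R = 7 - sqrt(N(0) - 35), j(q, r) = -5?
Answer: 1500/37 - 36*I*sqrt(3)/37 ≈ 40.541 - 1.6852*I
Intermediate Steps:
N(A) = 8 (N(A) = 3 - 1*(-5) = 3 + 5 = 8)
R = 7 - 3*I*sqrt(3) (R = 7 - sqrt(8 - 35) = 7 - sqrt(-27) = 7 - 3*I*sqrt(3) ≈ 7.0 - 5.1962*I)
Y = 7 - 3*I*sqrt(3) ≈ 7.0 - 5.1962*I
(-12/(-37))*(118 + Y) = (-12/(-37))*(118 + (7 - 3*I*sqrt(3))) = (-12*(-1/37))*(125 - 3*I*sqrt(3)) = 12*(125 - 3*I*sqrt(3))/37 = 1500/37 - 36*I*sqrt(3)/37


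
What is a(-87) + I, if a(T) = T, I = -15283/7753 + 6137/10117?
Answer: -6931065737/78437101 ≈ -88.365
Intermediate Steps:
I = -107037950/78437101 (I = -15283*1/7753 + 6137*(1/10117) = -15283/7753 + 6137/10117 = -107037950/78437101 ≈ -1.3646)
a(-87) + I = -87 - 107037950/78437101 = -6931065737/78437101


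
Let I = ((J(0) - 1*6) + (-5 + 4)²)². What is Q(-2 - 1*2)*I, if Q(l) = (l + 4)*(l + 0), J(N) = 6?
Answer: 0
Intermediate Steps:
I = 1 (I = ((6 - 1*6) + (-5 + 4)²)² = ((6 - 6) + (-1)²)² = (0 + 1)² = 1² = 1)
Q(l) = l*(4 + l) (Q(l) = (4 + l)*l = l*(4 + l))
Q(-2 - 1*2)*I = ((-2 - 1*2)*(4 + (-2 - 1*2)))*1 = ((-2 - 2)*(4 + (-2 - 2)))*1 = -4*(4 - 4)*1 = -4*0*1 = 0*1 = 0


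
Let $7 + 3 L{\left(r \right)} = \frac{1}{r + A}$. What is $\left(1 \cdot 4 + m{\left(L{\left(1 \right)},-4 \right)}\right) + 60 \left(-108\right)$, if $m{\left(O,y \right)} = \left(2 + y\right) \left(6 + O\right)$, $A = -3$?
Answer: $-6483$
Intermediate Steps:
$L{\left(r \right)} = - \frac{7}{3} + \frac{1}{3 \left(-3 + r\right)}$ ($L{\left(r \right)} = - \frac{7}{3} + \frac{1}{3 \left(r - 3\right)} = - \frac{7}{3} + \frac{1}{3 \left(-3 + r\right)}$)
$\left(1 \cdot 4 + m{\left(L{\left(1 \right)},-4 \right)}\right) + 60 \left(-108\right) = \left(1 \cdot 4 + \left(12 + 2 \frac{22 - 7}{3 \left(-3 + 1\right)} + 6 \left(-4\right) + \frac{22 - 7}{3 \left(-3 + 1\right)} \left(-4\right)\right)\right) + 60 \left(-108\right) = \left(4 + \left(12 + 2 \frac{22 - 7}{3 \left(-2\right)} - 24 + \frac{22 - 7}{3 \left(-2\right)} \left(-4\right)\right)\right) - 6480 = \left(4 + \left(12 + 2 \cdot \frac{1}{3} \left(- \frac{1}{2}\right) 15 - 24 + \frac{1}{3} \left(- \frac{1}{2}\right) 15 \left(-4\right)\right)\right) - 6480 = \left(4 + \left(12 + 2 \left(- \frac{5}{2}\right) - 24 - -10\right)\right) - 6480 = \left(4 + \left(12 - 5 - 24 + 10\right)\right) - 6480 = \left(4 - 7\right) - 6480 = -3 - 6480 = -6483$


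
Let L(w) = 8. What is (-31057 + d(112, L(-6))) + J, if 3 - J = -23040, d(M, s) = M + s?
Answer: -7894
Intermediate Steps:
J = 23043 (J = 3 - 1*(-23040) = 3 + 23040 = 23043)
(-31057 + d(112, L(-6))) + J = (-31057 + (112 + 8)) + 23043 = (-31057 + 120) + 23043 = -30937 + 23043 = -7894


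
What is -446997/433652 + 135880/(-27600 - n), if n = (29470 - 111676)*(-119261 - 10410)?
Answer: -30157851149179/29257133135244 ≈ -1.0308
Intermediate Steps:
n = 10659734226 (n = -82206*(-129671) = 10659734226)
-446997/433652 + 135880/(-27600 - n) = -446997/433652 + 135880/(-27600 - 1*10659734226) = -446997*1/433652 + 135880/(-27600 - 10659734226) = -446997/433652 + 135880/(-10659761826) = -446997/433652 + 135880*(-1/10659761826) = -446997/433652 - 860/67466847 = -30157851149179/29257133135244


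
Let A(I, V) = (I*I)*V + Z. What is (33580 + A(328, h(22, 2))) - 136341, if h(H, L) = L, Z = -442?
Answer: 111965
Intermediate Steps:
A(I, V) = -442 + V*I² (A(I, V) = (I*I)*V - 442 = I²*V - 442 = V*I² - 442 = -442 + V*I²)
(33580 + A(328, h(22, 2))) - 136341 = (33580 + (-442 + 2*328²)) - 136341 = (33580 + (-442 + 2*107584)) - 136341 = (33580 + (-442 + 215168)) - 136341 = (33580 + 214726) - 136341 = 248306 - 136341 = 111965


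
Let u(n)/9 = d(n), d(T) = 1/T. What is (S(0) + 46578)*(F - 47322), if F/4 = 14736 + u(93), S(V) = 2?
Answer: 16782494520/31 ≈ 5.4137e+8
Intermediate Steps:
u(n) = 9/n
F = 1827276/31 (F = 4*(14736 + 9/93) = 4*(14736 + 9*(1/93)) = 4*(14736 + 3/31) = 4*(456819/31) = 1827276/31 ≈ 58944.)
(S(0) + 46578)*(F - 47322) = (2 + 46578)*(1827276/31 - 47322) = 46580*(360294/31) = 16782494520/31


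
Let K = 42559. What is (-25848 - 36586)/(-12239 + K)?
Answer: -31217/15160 ≈ -2.0592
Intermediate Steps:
(-25848 - 36586)/(-12239 + K) = (-25848 - 36586)/(-12239 + 42559) = -62434/30320 = -62434*1/30320 = -31217/15160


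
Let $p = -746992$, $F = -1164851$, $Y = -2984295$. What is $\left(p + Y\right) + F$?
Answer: $-4896138$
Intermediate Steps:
$\left(p + Y\right) + F = \left(-746992 - 2984295\right) - 1164851 = -3731287 - 1164851 = -4896138$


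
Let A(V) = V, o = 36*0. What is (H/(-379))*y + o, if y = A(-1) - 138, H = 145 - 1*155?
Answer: -1390/379 ≈ -3.6675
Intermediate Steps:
o = 0
H = -10 (H = 145 - 155 = -10)
y = -139 (y = -1 - 138 = -139)
(H/(-379))*y + o = -10/(-379)*(-139) + 0 = -10*(-1/379)*(-139) + 0 = (10/379)*(-139) + 0 = -1390/379 + 0 = -1390/379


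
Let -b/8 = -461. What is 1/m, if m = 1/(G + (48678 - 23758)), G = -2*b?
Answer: 17544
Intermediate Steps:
b = 3688 (b = -8*(-461) = 3688)
G = -7376 (G = -2*3688 = -7376)
m = 1/17544 (m = 1/(-7376 + (48678 - 23758)) = 1/(-7376 + 24920) = 1/17544 ≈ 5.7000e-5)
1/m = 1/(1/17544) = 17544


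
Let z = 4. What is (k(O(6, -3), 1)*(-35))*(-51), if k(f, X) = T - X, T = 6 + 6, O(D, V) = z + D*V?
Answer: 19635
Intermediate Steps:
O(D, V) = 4 + D*V
T = 12
k(f, X) = 12 - X
(k(O(6, -3), 1)*(-35))*(-51) = ((12 - 1*1)*(-35))*(-51) = ((12 - 1)*(-35))*(-51) = (11*(-35))*(-51) = -385*(-51) = 19635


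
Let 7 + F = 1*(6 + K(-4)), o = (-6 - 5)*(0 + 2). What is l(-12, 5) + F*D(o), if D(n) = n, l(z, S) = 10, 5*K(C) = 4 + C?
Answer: 32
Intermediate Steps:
K(C) = 4/5 + C/5 (K(C) = (4 + C)/5 = 4/5 + C/5)
o = -22 (o = -11*2 = -22)
F = -1 (F = -7 + 1*(6 + (4/5 + (1/5)*(-4))) = -7 + 1*(6 + (4/5 - 4/5)) = -7 + 1*(6 + 0) = -7 + 1*6 = -7 + 6 = -1)
l(-12, 5) + F*D(o) = 10 - 1*(-22) = 10 + 22 = 32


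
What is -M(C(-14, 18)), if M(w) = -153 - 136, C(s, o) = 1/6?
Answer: 289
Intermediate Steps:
C(s, o) = 1/6
M(w) = -289
-M(C(-14, 18)) = -1*(-289) = 289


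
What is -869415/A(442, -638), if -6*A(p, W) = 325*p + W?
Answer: 2608245/71506 ≈ 36.476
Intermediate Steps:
A(p, W) = -325*p/6 - W/6 (A(p, W) = -(325*p + W)/6 = -(W + 325*p)/6 = -325*p/6 - W/6)
-869415/A(442, -638) = -869415/(-325/6*442 - ⅙*(-638)) = -869415/(-71825/3 + 319/3) = -869415/(-71506/3) = -869415*(-3/71506) = 2608245/71506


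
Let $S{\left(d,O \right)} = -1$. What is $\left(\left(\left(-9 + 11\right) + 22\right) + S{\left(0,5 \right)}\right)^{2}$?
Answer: $529$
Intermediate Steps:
$\left(\left(\left(-9 + 11\right) + 22\right) + S{\left(0,5 \right)}\right)^{2} = \left(\left(\left(-9 + 11\right) + 22\right) - 1\right)^{2} = \left(\left(2 + 22\right) - 1\right)^{2} = \left(24 - 1\right)^{2} = 23^{2} = 529$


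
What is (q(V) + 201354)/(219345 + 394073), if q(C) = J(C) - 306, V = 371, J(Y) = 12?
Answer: 100530/306709 ≈ 0.32777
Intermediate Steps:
q(C) = -294 (q(C) = 12 - 306 = -294)
(q(V) + 201354)/(219345 + 394073) = (-294 + 201354)/(219345 + 394073) = 201060/613418 = 201060*(1/613418) = 100530/306709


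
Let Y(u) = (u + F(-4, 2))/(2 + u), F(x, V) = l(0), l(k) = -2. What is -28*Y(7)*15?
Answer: -700/3 ≈ -233.33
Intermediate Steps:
F(x, V) = -2
Y(u) = (-2 + u)/(2 + u) (Y(u) = (u - 2)/(2 + u) = (-2 + u)/(2 + u))
-28*Y(7)*15 = -28*(-2 + 7)/(2 + 7)*15 = -28*5/9*15 = -140/9*15 = -700/3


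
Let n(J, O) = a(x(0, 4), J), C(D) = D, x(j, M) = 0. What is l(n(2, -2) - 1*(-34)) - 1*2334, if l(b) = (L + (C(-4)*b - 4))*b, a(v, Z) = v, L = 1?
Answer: -7060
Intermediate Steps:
n(J, O) = 0
l(b) = b*(-3 - 4*b) (l(b) = (1 + (-4*b - 4))*b = (1 + (-4 - 4*b))*b = (-3 - 4*b)*b = b*(-3 - 4*b))
l(n(2, -2) - 1*(-34)) - 1*2334 = (0 - 1*(-34))*(-3 - 4*(0 - 1*(-34))) - 1*2334 = (0 + 34)*(-3 - 4*(0 + 34)) - 2334 = 34*(-3 - 4*34) - 2334 = 34*(-3 - 136) - 2334 = 34*(-139) - 2334 = -4726 - 2334 = -7060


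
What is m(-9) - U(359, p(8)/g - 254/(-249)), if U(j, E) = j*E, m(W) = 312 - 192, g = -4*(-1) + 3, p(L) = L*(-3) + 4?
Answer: 1358678/1743 ≈ 779.51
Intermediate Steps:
p(L) = 4 - 3*L (p(L) = -3*L + 4 = 4 - 3*L)
g = 7 (g = 4 + 3 = 7)
m(W) = 120
U(j, E) = E*j
m(-9) - U(359, p(8)/g - 254/(-249)) = 120 - ((4 - 3*8)/7 - 254/(-249))*359 = 120 - ((4 - 24)*(⅐) - 254*(-1/249))*359 = 120 - (-20*⅐ + 254/249)*359 = 120 - (-20/7 + 254/249)*359 = 120 - (-3202)*359/1743 = 120 - 1*(-1149518/1743) = 120 + 1149518/1743 = 1358678/1743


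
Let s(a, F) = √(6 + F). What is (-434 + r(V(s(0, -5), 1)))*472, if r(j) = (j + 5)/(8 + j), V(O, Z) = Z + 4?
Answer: -2658304/13 ≈ -2.0449e+5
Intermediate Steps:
V(O, Z) = 4 + Z
r(j) = (5 + j)/(8 + j)
(-434 + r(V(s(0, -5), 1)))*472 = (-434 + (5 + (4 + 1))/(8 + (4 + 1)))*472 = (-434 + (5 + 5)/(8 + 5))*472 = (-434 + 10/13)*472 = -5632/13*472 = -2658304/13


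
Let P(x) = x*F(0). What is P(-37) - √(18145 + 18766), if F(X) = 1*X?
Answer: -√36911 ≈ -192.12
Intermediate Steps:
F(X) = X
P(x) = 0 (P(x) = x*0 = 0)
P(-37) - √(18145 + 18766) = 0 - √(18145 + 18766) = 0 - √36911 = -√36911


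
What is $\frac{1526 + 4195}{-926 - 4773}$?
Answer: $- \frac{5721}{5699} \approx -1.0039$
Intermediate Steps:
$\frac{1526 + 4195}{-926 - 4773} = \frac{5721}{-5699} = 5721 \left(- \frac{1}{5699}\right) = - \frac{5721}{5699}$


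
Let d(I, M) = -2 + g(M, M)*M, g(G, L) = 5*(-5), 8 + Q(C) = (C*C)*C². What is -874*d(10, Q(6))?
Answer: 28144548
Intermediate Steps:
Q(C) = -8 + C⁴ (Q(C) = -8 + (C*C)*C² = -8 + C²*C² = -8 + C⁴)
g(G, L) = -25
d(I, M) = -2 - 25*M
-874*d(10, Q(6)) = -874*(-2 - 25*(-8 + 6⁴)) = -874*(-2 - 25*(-8 + 1296)) = -874*(-2 - 25*1288) = -874*(-2 - 32200) = -874*(-32202) = 28144548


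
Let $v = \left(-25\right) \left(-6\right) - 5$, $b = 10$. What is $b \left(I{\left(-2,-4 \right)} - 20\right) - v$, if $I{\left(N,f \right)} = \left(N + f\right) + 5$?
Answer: $-355$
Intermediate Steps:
$I{\left(N,f \right)} = 5 + N + f$
$v = 145$ ($v = 150 - 5 = 145$)
$b \left(I{\left(-2,-4 \right)} - 20\right) - v = 10 \left(\left(5 - 2 - 4\right) - 20\right) - 145 = 10 \left(-1 - 20\right) - 145 = 10 \left(-21\right) - 145 = -210 - 145 = -355$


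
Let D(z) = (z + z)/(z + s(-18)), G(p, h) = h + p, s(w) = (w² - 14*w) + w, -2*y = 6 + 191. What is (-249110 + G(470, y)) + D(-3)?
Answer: -92033249/370 ≈ -2.4874e+5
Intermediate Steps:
y = -197/2 (y = -(6 + 191)/2 = -½*197 = -197/2 ≈ -98.500)
s(w) = w² - 13*w
D(z) = 2*z/(558 + z) (D(z) = (z + z)/(z - 18*(-13 - 18)) = (2*z)/(z - 18*(-31)) = (2*z)/(z + 558) = (2*z)/(558 + z) = 2*z/(558 + z))
(-249110 + G(470, y)) + D(-3) = (-249110 + (-197/2 + 470)) + 2*(-3)/(558 - 3) = (-249110 + 743/2) + 2*(-3)/555 = -497477/2 + 2*(-3)*(1/555) = -497477/2 - 2/185 = -92033249/370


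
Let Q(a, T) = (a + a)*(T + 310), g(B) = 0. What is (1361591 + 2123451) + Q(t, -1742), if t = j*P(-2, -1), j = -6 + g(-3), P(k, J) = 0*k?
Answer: 3485042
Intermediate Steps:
P(k, J) = 0
j = -6 (j = -6 + 0 = -6)
t = 0 (t = -6*0 = 0)
Q(a, T) = 2*a*(310 + T) (Q(a, T) = (2*a)*(310 + T) = 2*a*(310 + T))
(1361591 + 2123451) + Q(t, -1742) = (1361591 + 2123451) + 2*0*(310 - 1742) = 3485042 + 2*0*(-1432) = 3485042 + 0 = 3485042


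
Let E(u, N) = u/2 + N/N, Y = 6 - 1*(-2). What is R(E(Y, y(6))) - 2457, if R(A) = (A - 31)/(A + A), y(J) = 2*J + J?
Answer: -12298/5 ≈ -2459.6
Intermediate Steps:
Y = 8 (Y = 6 + 2 = 8)
y(J) = 3*J
E(u, N) = 1 + u/2 (E(u, N) = u*(½) + 1 = u/2 + 1 = 1 + u/2)
R(A) = (-31 + A)/(2*A) (R(A) = (-31 + A)/((2*A)) = (-31 + A)*(1/(2*A)) = (-31 + A)/(2*A))
R(E(Y, y(6))) - 2457 = (-31 + (1 + (½)*8))/(2*(1 + (½)*8)) - 2457 = (-31 + (1 + 4))/(2*(1 + 4)) - 2457 = (½)*(-31 + 5)/5 - 2457 = (½)*(⅕)*(-26) - 2457 = -13/5 - 2457 = -12298/5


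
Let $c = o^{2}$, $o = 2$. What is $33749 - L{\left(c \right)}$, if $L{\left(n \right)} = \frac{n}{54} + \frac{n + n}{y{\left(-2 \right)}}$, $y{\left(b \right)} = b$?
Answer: $\frac{911329}{27} \approx 33753.0$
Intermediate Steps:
$c = 4$ ($c = 2^{2} = 4$)
$L{\left(n \right)} = - \frac{53 n}{54}$ ($L{\left(n \right)} = \frac{n}{54} + \frac{n + n}{-2} = n \frac{1}{54} + 2 n \left(- \frac{1}{2}\right) = \frac{n}{54} - n = - \frac{53 n}{54}$)
$33749 - L{\left(c \right)} = 33749 - \left(- \frac{53}{54}\right) 4 = 33749 - - \frac{106}{27} = 33749 + \frac{106}{27} = \frac{911329}{27}$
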